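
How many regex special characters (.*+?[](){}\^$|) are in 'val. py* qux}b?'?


Regex special characters are: . * + ? [ ] ( ) { } \ ^ $ |
Scanning 'val. py* qux}b?':
  pos 3: '.' -> SPECIAL
  pos 7: '*' -> SPECIAL
  pos 12: '}' -> SPECIAL
  pos 14: '?' -> SPECIAL
Special chars found: ['.', '*', '}', '?']
Total: 4

4


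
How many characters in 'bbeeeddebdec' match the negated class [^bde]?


Negated class [^bde] matches any char NOT in {b, d, e}
Scanning 'bbeeeddebdec':
  pos 0: 'b' -> no (excluded)
  pos 1: 'b' -> no (excluded)
  pos 2: 'e' -> no (excluded)
  pos 3: 'e' -> no (excluded)
  pos 4: 'e' -> no (excluded)
  pos 5: 'd' -> no (excluded)
  pos 6: 'd' -> no (excluded)
  pos 7: 'e' -> no (excluded)
  pos 8: 'b' -> no (excluded)
  pos 9: 'd' -> no (excluded)
  pos 10: 'e' -> no (excluded)
  pos 11: 'c' -> MATCH
Total matches: 1

1


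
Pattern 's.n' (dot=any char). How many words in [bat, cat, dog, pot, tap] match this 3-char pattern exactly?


Pattern 's.n' means: starts with 's', any single char, ends with 'n'.
Checking each word (must be exactly 3 chars):
  'bat' (len=3): no
  'cat' (len=3): no
  'dog' (len=3): no
  'pot' (len=3): no
  'tap' (len=3): no
Matching words: []
Total: 0

0


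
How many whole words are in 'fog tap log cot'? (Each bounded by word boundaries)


Word boundaries (\b) mark the start/end of each word.
Text: 'fog tap log cot'
Splitting by whitespace:
  Word 1: 'fog'
  Word 2: 'tap'
  Word 3: 'log'
  Word 4: 'cot'
Total whole words: 4

4


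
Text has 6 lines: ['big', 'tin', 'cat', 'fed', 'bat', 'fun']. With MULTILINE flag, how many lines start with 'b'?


With MULTILINE flag, ^ matches the start of each line.
Lines: ['big', 'tin', 'cat', 'fed', 'bat', 'fun']
Checking which lines start with 'b':
  Line 1: 'big' -> MATCH
  Line 2: 'tin' -> no
  Line 3: 'cat' -> no
  Line 4: 'fed' -> no
  Line 5: 'bat' -> MATCH
  Line 6: 'fun' -> no
Matching lines: ['big', 'bat']
Count: 2

2


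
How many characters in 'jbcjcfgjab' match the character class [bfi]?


Character class [bfi] matches any of: {b, f, i}
Scanning string 'jbcjcfgjab' character by character:
  pos 0: 'j' -> no
  pos 1: 'b' -> MATCH
  pos 2: 'c' -> no
  pos 3: 'j' -> no
  pos 4: 'c' -> no
  pos 5: 'f' -> MATCH
  pos 6: 'g' -> no
  pos 7: 'j' -> no
  pos 8: 'a' -> no
  pos 9: 'b' -> MATCH
Total matches: 3

3


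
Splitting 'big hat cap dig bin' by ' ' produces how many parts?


Splitting by ' ' breaks the string at each occurrence of the separator.
Text: 'big hat cap dig bin'
Parts after split:
  Part 1: 'big'
  Part 2: 'hat'
  Part 3: 'cap'
  Part 4: 'dig'
  Part 5: 'bin'
Total parts: 5

5


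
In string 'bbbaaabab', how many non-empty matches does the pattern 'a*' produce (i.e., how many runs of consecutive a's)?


Pattern 'a*' matches zero or more a's. We want non-empty runs of consecutive a's.
String: 'bbbaaabab'
Walking through the string to find runs of a's:
  Run 1: positions 3-5 -> 'aaa'
  Run 2: positions 7-7 -> 'a'
Non-empty runs found: ['aaa', 'a']
Count: 2

2


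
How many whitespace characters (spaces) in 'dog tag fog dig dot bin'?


\s matches whitespace characters (spaces, tabs, etc.).
Text: 'dog tag fog dig dot bin'
This text has 6 words separated by spaces.
Number of spaces = number of words - 1 = 6 - 1 = 5

5


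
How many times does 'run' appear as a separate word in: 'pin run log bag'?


Scanning each word for exact match 'run':
  Word 1: 'pin' -> no
  Word 2: 'run' -> MATCH
  Word 3: 'log' -> no
  Word 4: 'bag' -> no
Total matches: 1

1


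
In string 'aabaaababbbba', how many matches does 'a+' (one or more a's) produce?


Pattern 'a+' matches one or more consecutive a's.
String: 'aabaaababbbba'
Scanning for runs of a:
  Match 1: 'aa' (length 2)
  Match 2: 'aaa' (length 3)
  Match 3: 'a' (length 1)
  Match 4: 'a' (length 1)
Total matches: 4

4


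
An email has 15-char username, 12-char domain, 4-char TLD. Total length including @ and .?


An email address has format: username@domain.tld
Username length: 15
'@' character: 1
Domain length: 12
'.' character: 1
TLD length: 4
Total = 15 + 1 + 12 + 1 + 4 = 33

33


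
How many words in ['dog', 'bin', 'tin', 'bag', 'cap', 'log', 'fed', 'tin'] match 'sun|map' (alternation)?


Alternation 'sun|map' matches either 'sun' or 'map'.
Checking each word:
  'dog' -> no
  'bin' -> no
  'tin' -> no
  'bag' -> no
  'cap' -> no
  'log' -> no
  'fed' -> no
  'tin' -> no
Matches: []
Count: 0

0


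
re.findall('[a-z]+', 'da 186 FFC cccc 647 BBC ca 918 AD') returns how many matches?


Pattern '[a-z]+' finds one or more lowercase letters.
Text: 'da 186 FFC cccc 647 BBC ca 918 AD'
Scanning for matches:
  Match 1: 'da'
  Match 2: 'cccc'
  Match 3: 'ca'
Total matches: 3

3


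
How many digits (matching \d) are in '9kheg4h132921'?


\d matches any digit 0-9.
Scanning '9kheg4h132921':
  pos 0: '9' -> DIGIT
  pos 5: '4' -> DIGIT
  pos 7: '1' -> DIGIT
  pos 8: '3' -> DIGIT
  pos 9: '2' -> DIGIT
  pos 10: '9' -> DIGIT
  pos 11: '2' -> DIGIT
  pos 12: '1' -> DIGIT
Digits found: ['9', '4', '1', '3', '2', '9', '2', '1']
Total: 8

8


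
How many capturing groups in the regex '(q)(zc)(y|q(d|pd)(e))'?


To count capturing groups, count each '(' that starts a group.
Pattern: '(q)(zc)(y|q(d|pd)(e))'
Walking through the pattern:
  Position 0: '(' -> group #1
  Position 3: '(' -> group #2
  Position 7: '(' -> group #3
  Position 11: '(' -> group #4
  Position 17: '(' -> group #5
Total capturing groups: 5

5


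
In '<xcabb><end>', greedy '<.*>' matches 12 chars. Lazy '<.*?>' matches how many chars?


Greedy '<.*>' tries to match as MUCH as possible.
Lazy '<.*?>' tries to match as LITTLE as possible.

String: '<xcabb><end>'
Greedy '<.*>' starts at first '<' and extends to the LAST '>': '<xcabb><end>' (12 chars)
Lazy '<.*?>' starts at first '<' and stops at the FIRST '>': '<xcabb>' (7 chars)

7


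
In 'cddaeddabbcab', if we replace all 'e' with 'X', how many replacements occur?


re.sub('e', 'X', text) replaces every occurrence of 'e' with 'X'.
Text: 'cddaeddabbcab'
Scanning for 'e':
  pos 4: 'e' -> replacement #1
Total replacements: 1

1


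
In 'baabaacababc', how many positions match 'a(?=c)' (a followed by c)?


Lookahead 'a(?=c)' matches 'a' only when followed by 'c'.
String: 'baabaacababc'
Checking each position where char is 'a':
  pos 1: 'a' -> no (next='a')
  pos 2: 'a' -> no (next='b')
  pos 4: 'a' -> no (next='a')
  pos 5: 'a' -> MATCH (next='c')
  pos 7: 'a' -> no (next='b')
  pos 9: 'a' -> no (next='b')
Matching positions: [5]
Count: 1

1


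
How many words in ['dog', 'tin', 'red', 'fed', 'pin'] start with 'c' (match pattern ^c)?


Pattern ^c anchors to start of word. Check which words begin with 'c':
  'dog' -> no
  'tin' -> no
  'red' -> no
  'fed' -> no
  'pin' -> no
Matching words: []
Count: 0

0


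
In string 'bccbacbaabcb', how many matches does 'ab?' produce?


Pattern 'ab?' matches 'a' optionally followed by 'b'.
String: 'bccbacbaabcb'
Scanning left to right for 'a' then checking next char:
  Match 1: 'a' (a not followed by b)
  Match 2: 'a' (a not followed by b)
  Match 3: 'ab' (a followed by b)
Total matches: 3

3


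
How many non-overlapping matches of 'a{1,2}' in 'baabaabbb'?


Pattern 'a{1,2}' matches between 1 and 2 consecutive a's (greedy).
String: 'baabaabbb'
Finding runs of a's and applying greedy matching:
  Run at pos 1: 'aa' (length 2)
  Run at pos 4: 'aa' (length 2)
Matches: ['aa', 'aa']
Count: 2

2


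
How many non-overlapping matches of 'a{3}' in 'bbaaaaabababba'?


Pattern 'a{3}' matches exactly 3 consecutive a's (greedy, non-overlapping).
String: 'bbaaaaabababba'
Scanning for runs of a's:
  Run at pos 2: 'aaaaa' (length 5) -> 1 match(es)
  Run at pos 8: 'a' (length 1) -> 0 match(es)
  Run at pos 10: 'a' (length 1) -> 0 match(es)
  Run at pos 13: 'a' (length 1) -> 0 match(es)
Matches found: ['aaa']
Total: 1

1


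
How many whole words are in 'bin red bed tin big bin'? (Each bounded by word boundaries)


Word boundaries (\b) mark the start/end of each word.
Text: 'bin red bed tin big bin'
Splitting by whitespace:
  Word 1: 'bin'
  Word 2: 'red'
  Word 3: 'bed'
  Word 4: 'tin'
  Word 5: 'big'
  Word 6: 'bin'
Total whole words: 6

6


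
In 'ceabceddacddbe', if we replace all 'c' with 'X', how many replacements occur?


re.sub('c', 'X', text) replaces every occurrence of 'c' with 'X'.
Text: 'ceabceddacddbe'
Scanning for 'c':
  pos 0: 'c' -> replacement #1
  pos 4: 'c' -> replacement #2
  pos 9: 'c' -> replacement #3
Total replacements: 3

3


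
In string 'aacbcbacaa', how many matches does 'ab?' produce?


Pattern 'ab?' matches 'a' optionally followed by 'b'.
String: 'aacbcbacaa'
Scanning left to right for 'a' then checking next char:
  Match 1: 'a' (a not followed by b)
  Match 2: 'a' (a not followed by b)
  Match 3: 'a' (a not followed by b)
  Match 4: 'a' (a not followed by b)
  Match 5: 'a' (a not followed by b)
Total matches: 5

5


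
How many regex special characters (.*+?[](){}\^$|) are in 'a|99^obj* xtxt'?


Regex special characters are: . * + ? [ ] ( ) { } \ ^ $ |
Scanning 'a|99^obj* xtxt':
  pos 1: '|' -> SPECIAL
  pos 4: '^' -> SPECIAL
  pos 8: '*' -> SPECIAL
Special chars found: ['|', '^', '*']
Total: 3

3


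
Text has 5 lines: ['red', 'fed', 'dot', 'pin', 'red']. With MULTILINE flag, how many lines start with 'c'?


With MULTILINE flag, ^ matches the start of each line.
Lines: ['red', 'fed', 'dot', 'pin', 'red']
Checking which lines start with 'c':
  Line 1: 'red' -> no
  Line 2: 'fed' -> no
  Line 3: 'dot' -> no
  Line 4: 'pin' -> no
  Line 5: 'red' -> no
Matching lines: []
Count: 0

0


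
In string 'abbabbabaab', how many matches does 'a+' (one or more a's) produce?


Pattern 'a+' matches one or more consecutive a's.
String: 'abbabbabaab'
Scanning for runs of a:
  Match 1: 'a' (length 1)
  Match 2: 'a' (length 1)
  Match 3: 'a' (length 1)
  Match 4: 'aa' (length 2)
Total matches: 4

4


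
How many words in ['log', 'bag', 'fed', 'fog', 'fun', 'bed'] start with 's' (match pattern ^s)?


Pattern ^s anchors to start of word. Check which words begin with 's':
  'log' -> no
  'bag' -> no
  'fed' -> no
  'fog' -> no
  'fun' -> no
  'bed' -> no
Matching words: []
Count: 0

0


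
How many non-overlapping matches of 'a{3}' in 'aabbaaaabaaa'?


Pattern 'a{3}' matches exactly 3 consecutive a's (greedy, non-overlapping).
String: 'aabbaaaabaaa'
Scanning for runs of a's:
  Run at pos 0: 'aa' (length 2) -> 0 match(es)
  Run at pos 4: 'aaaa' (length 4) -> 1 match(es)
  Run at pos 9: 'aaa' (length 3) -> 1 match(es)
Matches found: ['aaa', 'aaa']
Total: 2

2


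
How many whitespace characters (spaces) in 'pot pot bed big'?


\s matches whitespace characters (spaces, tabs, etc.).
Text: 'pot pot bed big'
This text has 4 words separated by spaces.
Number of spaces = number of words - 1 = 4 - 1 = 3

3


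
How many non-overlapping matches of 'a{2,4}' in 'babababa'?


Pattern 'a{2,4}' matches between 2 and 4 consecutive a's (greedy).
String: 'babababa'
Finding runs of a's and applying greedy matching:
  Run at pos 1: 'a' (length 1)
  Run at pos 3: 'a' (length 1)
  Run at pos 5: 'a' (length 1)
  Run at pos 7: 'a' (length 1)
Matches: []
Count: 0

0


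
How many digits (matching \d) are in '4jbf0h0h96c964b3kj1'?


\d matches any digit 0-9.
Scanning '4jbf0h0h96c964b3kj1':
  pos 0: '4' -> DIGIT
  pos 4: '0' -> DIGIT
  pos 6: '0' -> DIGIT
  pos 8: '9' -> DIGIT
  pos 9: '6' -> DIGIT
  pos 11: '9' -> DIGIT
  pos 12: '6' -> DIGIT
  pos 13: '4' -> DIGIT
  pos 15: '3' -> DIGIT
  pos 18: '1' -> DIGIT
Digits found: ['4', '0', '0', '9', '6', '9', '6', '4', '3', '1']
Total: 10

10


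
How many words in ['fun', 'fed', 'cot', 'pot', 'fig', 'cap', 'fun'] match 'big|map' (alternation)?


Alternation 'big|map' matches either 'big' or 'map'.
Checking each word:
  'fun' -> no
  'fed' -> no
  'cot' -> no
  'pot' -> no
  'fig' -> no
  'cap' -> no
  'fun' -> no
Matches: []
Count: 0

0


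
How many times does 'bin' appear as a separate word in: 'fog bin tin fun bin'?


Scanning each word for exact match 'bin':
  Word 1: 'fog' -> no
  Word 2: 'bin' -> MATCH
  Word 3: 'tin' -> no
  Word 4: 'fun' -> no
  Word 5: 'bin' -> MATCH
Total matches: 2

2


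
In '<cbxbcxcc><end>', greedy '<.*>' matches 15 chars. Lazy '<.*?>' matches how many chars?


Greedy '<.*>' tries to match as MUCH as possible.
Lazy '<.*?>' tries to match as LITTLE as possible.

String: '<cbxbcxcc><end>'
Greedy '<.*>' starts at first '<' and extends to the LAST '>': '<cbxbcxcc><end>' (15 chars)
Lazy '<.*?>' starts at first '<' and stops at the FIRST '>': '<cbxbcxcc>' (10 chars)

10


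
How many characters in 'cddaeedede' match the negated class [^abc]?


Negated class [^abc] matches any char NOT in {a, b, c}
Scanning 'cddaeedede':
  pos 0: 'c' -> no (excluded)
  pos 1: 'd' -> MATCH
  pos 2: 'd' -> MATCH
  pos 3: 'a' -> no (excluded)
  pos 4: 'e' -> MATCH
  pos 5: 'e' -> MATCH
  pos 6: 'd' -> MATCH
  pos 7: 'e' -> MATCH
  pos 8: 'd' -> MATCH
  pos 9: 'e' -> MATCH
Total matches: 8

8


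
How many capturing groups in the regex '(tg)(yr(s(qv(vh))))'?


To count capturing groups, count each '(' that starts a group.
Pattern: '(tg)(yr(s(qv(vh))))'
Walking through the pattern:
  Position 0: '(' -> group #1
  Position 4: '(' -> group #2
  Position 7: '(' -> group #3
  Position 9: '(' -> group #4
  Position 12: '(' -> group #5
Total capturing groups: 5

5


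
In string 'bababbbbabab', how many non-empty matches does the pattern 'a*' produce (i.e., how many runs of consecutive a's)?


Pattern 'a*' matches zero or more a's. We want non-empty runs of consecutive a's.
String: 'bababbbbabab'
Walking through the string to find runs of a's:
  Run 1: positions 1-1 -> 'a'
  Run 2: positions 3-3 -> 'a'
  Run 3: positions 8-8 -> 'a'
  Run 4: positions 10-10 -> 'a'
Non-empty runs found: ['a', 'a', 'a', 'a']
Count: 4

4


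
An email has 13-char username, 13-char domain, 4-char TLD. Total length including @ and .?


An email address has format: username@domain.tld
Username length: 13
'@' character: 1
Domain length: 13
'.' character: 1
TLD length: 4
Total = 13 + 1 + 13 + 1 + 4 = 32

32


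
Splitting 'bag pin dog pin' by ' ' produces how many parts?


Splitting by ' ' breaks the string at each occurrence of the separator.
Text: 'bag pin dog pin'
Parts after split:
  Part 1: 'bag'
  Part 2: 'pin'
  Part 3: 'dog'
  Part 4: 'pin'
Total parts: 4

4


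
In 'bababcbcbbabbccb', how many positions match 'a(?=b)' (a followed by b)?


Lookahead 'a(?=b)' matches 'a' only when followed by 'b'.
String: 'bababcbcbbabbccb'
Checking each position where char is 'a':
  pos 1: 'a' -> MATCH (next='b')
  pos 3: 'a' -> MATCH (next='b')
  pos 10: 'a' -> MATCH (next='b')
Matching positions: [1, 3, 10]
Count: 3

3


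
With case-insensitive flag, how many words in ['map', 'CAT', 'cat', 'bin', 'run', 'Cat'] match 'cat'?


Case-insensitive matching: compare each word's lowercase form to 'cat'.
  'map' -> lower='map' -> no
  'CAT' -> lower='cat' -> MATCH
  'cat' -> lower='cat' -> MATCH
  'bin' -> lower='bin' -> no
  'run' -> lower='run' -> no
  'Cat' -> lower='cat' -> MATCH
Matches: ['CAT', 'cat', 'Cat']
Count: 3

3


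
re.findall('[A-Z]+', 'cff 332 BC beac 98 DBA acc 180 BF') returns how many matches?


Pattern '[A-Z]+' finds one or more uppercase letters.
Text: 'cff 332 BC beac 98 DBA acc 180 BF'
Scanning for matches:
  Match 1: 'BC'
  Match 2: 'DBA'
  Match 3: 'BF'
Total matches: 3

3


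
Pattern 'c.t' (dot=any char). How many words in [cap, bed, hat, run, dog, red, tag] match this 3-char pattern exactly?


Pattern 'c.t' means: starts with 'c', any single char, ends with 't'.
Checking each word (must be exactly 3 chars):
  'cap' (len=3): no
  'bed' (len=3): no
  'hat' (len=3): no
  'run' (len=3): no
  'dog' (len=3): no
  'red' (len=3): no
  'tag' (len=3): no
Matching words: []
Total: 0

0


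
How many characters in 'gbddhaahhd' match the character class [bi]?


Character class [bi] matches any of: {b, i}
Scanning string 'gbddhaahhd' character by character:
  pos 0: 'g' -> no
  pos 1: 'b' -> MATCH
  pos 2: 'd' -> no
  pos 3: 'd' -> no
  pos 4: 'h' -> no
  pos 5: 'a' -> no
  pos 6: 'a' -> no
  pos 7: 'h' -> no
  pos 8: 'h' -> no
  pos 9: 'd' -> no
Total matches: 1

1


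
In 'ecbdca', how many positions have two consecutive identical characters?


Looking for consecutive identical characters in 'ecbdca':
  pos 0-1: 'e' vs 'c' -> different
  pos 1-2: 'c' vs 'b' -> different
  pos 2-3: 'b' vs 'd' -> different
  pos 3-4: 'd' vs 'c' -> different
  pos 4-5: 'c' vs 'a' -> different
Consecutive identical pairs: []
Count: 0

0


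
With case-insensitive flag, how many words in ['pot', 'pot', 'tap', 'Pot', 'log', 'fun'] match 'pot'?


Case-insensitive matching: compare each word's lowercase form to 'pot'.
  'pot' -> lower='pot' -> MATCH
  'pot' -> lower='pot' -> MATCH
  'tap' -> lower='tap' -> no
  'Pot' -> lower='pot' -> MATCH
  'log' -> lower='log' -> no
  'fun' -> lower='fun' -> no
Matches: ['pot', 'pot', 'Pot']
Count: 3

3


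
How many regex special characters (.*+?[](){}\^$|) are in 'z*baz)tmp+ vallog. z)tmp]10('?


Regex special characters are: . * + ? [ ] ( ) { } \ ^ $ |
Scanning 'z*baz)tmp+ vallog. z)tmp]10(':
  pos 1: '*' -> SPECIAL
  pos 5: ')' -> SPECIAL
  pos 9: '+' -> SPECIAL
  pos 17: '.' -> SPECIAL
  pos 20: ')' -> SPECIAL
  pos 24: ']' -> SPECIAL
  pos 27: '(' -> SPECIAL
Special chars found: ['*', ')', '+', '.', ')', ']', '(']
Total: 7

7


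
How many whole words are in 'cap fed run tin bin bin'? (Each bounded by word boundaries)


Word boundaries (\b) mark the start/end of each word.
Text: 'cap fed run tin bin bin'
Splitting by whitespace:
  Word 1: 'cap'
  Word 2: 'fed'
  Word 3: 'run'
  Word 4: 'tin'
  Word 5: 'bin'
  Word 6: 'bin'
Total whole words: 6

6


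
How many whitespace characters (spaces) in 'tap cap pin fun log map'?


\s matches whitespace characters (spaces, tabs, etc.).
Text: 'tap cap pin fun log map'
This text has 6 words separated by spaces.
Number of spaces = number of words - 1 = 6 - 1 = 5

5


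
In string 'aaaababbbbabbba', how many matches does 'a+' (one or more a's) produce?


Pattern 'a+' matches one or more consecutive a's.
String: 'aaaababbbbabbba'
Scanning for runs of a:
  Match 1: 'aaaa' (length 4)
  Match 2: 'a' (length 1)
  Match 3: 'a' (length 1)
  Match 4: 'a' (length 1)
Total matches: 4

4


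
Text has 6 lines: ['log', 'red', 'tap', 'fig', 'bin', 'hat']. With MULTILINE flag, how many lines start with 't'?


With MULTILINE flag, ^ matches the start of each line.
Lines: ['log', 'red', 'tap', 'fig', 'bin', 'hat']
Checking which lines start with 't':
  Line 1: 'log' -> no
  Line 2: 'red' -> no
  Line 3: 'tap' -> MATCH
  Line 4: 'fig' -> no
  Line 5: 'bin' -> no
  Line 6: 'hat' -> no
Matching lines: ['tap']
Count: 1

1


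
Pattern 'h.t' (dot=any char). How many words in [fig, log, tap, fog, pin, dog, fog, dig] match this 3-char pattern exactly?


Pattern 'h.t' means: starts with 'h', any single char, ends with 't'.
Checking each word (must be exactly 3 chars):
  'fig' (len=3): no
  'log' (len=3): no
  'tap' (len=3): no
  'fog' (len=3): no
  'pin' (len=3): no
  'dog' (len=3): no
  'fog' (len=3): no
  'dig' (len=3): no
Matching words: []
Total: 0

0


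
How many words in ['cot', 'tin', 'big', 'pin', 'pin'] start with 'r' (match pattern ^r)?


Pattern ^r anchors to start of word. Check which words begin with 'r':
  'cot' -> no
  'tin' -> no
  'big' -> no
  'pin' -> no
  'pin' -> no
Matching words: []
Count: 0

0


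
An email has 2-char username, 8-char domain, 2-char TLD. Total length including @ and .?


An email address has format: username@domain.tld
Username length: 2
'@' character: 1
Domain length: 8
'.' character: 1
TLD length: 2
Total = 2 + 1 + 8 + 1 + 2 = 14

14


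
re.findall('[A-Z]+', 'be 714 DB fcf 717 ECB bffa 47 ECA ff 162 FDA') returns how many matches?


Pattern '[A-Z]+' finds one or more uppercase letters.
Text: 'be 714 DB fcf 717 ECB bffa 47 ECA ff 162 FDA'
Scanning for matches:
  Match 1: 'DB'
  Match 2: 'ECB'
  Match 3: 'ECA'
  Match 4: 'FDA'
Total matches: 4

4


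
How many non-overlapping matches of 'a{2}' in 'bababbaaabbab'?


Pattern 'a{2}' matches exactly 2 consecutive a's (greedy, non-overlapping).
String: 'bababbaaabbab'
Scanning for runs of a's:
  Run at pos 1: 'a' (length 1) -> 0 match(es)
  Run at pos 3: 'a' (length 1) -> 0 match(es)
  Run at pos 6: 'aaa' (length 3) -> 1 match(es)
  Run at pos 11: 'a' (length 1) -> 0 match(es)
Matches found: ['aa']
Total: 1

1


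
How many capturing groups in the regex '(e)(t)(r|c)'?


To count capturing groups, count each '(' that starts a group.
Pattern: '(e)(t)(r|c)'
Walking through the pattern:
  Position 0: '(' -> group #1
  Position 3: '(' -> group #2
  Position 6: '(' -> group #3
Total capturing groups: 3

3


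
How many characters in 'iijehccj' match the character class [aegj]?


Character class [aegj] matches any of: {a, e, g, j}
Scanning string 'iijehccj' character by character:
  pos 0: 'i' -> no
  pos 1: 'i' -> no
  pos 2: 'j' -> MATCH
  pos 3: 'e' -> MATCH
  pos 4: 'h' -> no
  pos 5: 'c' -> no
  pos 6: 'c' -> no
  pos 7: 'j' -> MATCH
Total matches: 3

3


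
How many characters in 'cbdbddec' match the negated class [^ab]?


Negated class [^ab] matches any char NOT in {a, b}
Scanning 'cbdbddec':
  pos 0: 'c' -> MATCH
  pos 1: 'b' -> no (excluded)
  pos 2: 'd' -> MATCH
  pos 3: 'b' -> no (excluded)
  pos 4: 'd' -> MATCH
  pos 5: 'd' -> MATCH
  pos 6: 'e' -> MATCH
  pos 7: 'c' -> MATCH
Total matches: 6

6


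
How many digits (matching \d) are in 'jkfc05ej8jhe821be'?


\d matches any digit 0-9.
Scanning 'jkfc05ej8jhe821be':
  pos 4: '0' -> DIGIT
  pos 5: '5' -> DIGIT
  pos 8: '8' -> DIGIT
  pos 12: '8' -> DIGIT
  pos 13: '2' -> DIGIT
  pos 14: '1' -> DIGIT
Digits found: ['0', '5', '8', '8', '2', '1']
Total: 6

6


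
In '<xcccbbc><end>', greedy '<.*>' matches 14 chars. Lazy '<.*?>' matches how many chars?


Greedy '<.*>' tries to match as MUCH as possible.
Lazy '<.*?>' tries to match as LITTLE as possible.

String: '<xcccbbc><end>'
Greedy '<.*>' starts at first '<' and extends to the LAST '>': '<xcccbbc><end>' (14 chars)
Lazy '<.*?>' starts at first '<' and stops at the FIRST '>': '<xcccbbc>' (9 chars)

9


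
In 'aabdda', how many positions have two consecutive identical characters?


Looking for consecutive identical characters in 'aabdda':
  pos 0-1: 'a' vs 'a' -> MATCH ('aa')
  pos 1-2: 'a' vs 'b' -> different
  pos 2-3: 'b' vs 'd' -> different
  pos 3-4: 'd' vs 'd' -> MATCH ('dd')
  pos 4-5: 'd' vs 'a' -> different
Consecutive identical pairs: ['aa', 'dd']
Count: 2

2


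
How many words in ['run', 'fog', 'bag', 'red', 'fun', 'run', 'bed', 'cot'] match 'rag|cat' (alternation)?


Alternation 'rag|cat' matches either 'rag' or 'cat'.
Checking each word:
  'run' -> no
  'fog' -> no
  'bag' -> no
  'red' -> no
  'fun' -> no
  'run' -> no
  'bed' -> no
  'cot' -> no
Matches: []
Count: 0

0


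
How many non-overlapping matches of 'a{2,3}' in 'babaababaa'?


Pattern 'a{2,3}' matches between 2 and 3 consecutive a's (greedy).
String: 'babaababaa'
Finding runs of a's and applying greedy matching:
  Run at pos 1: 'a' (length 1)
  Run at pos 3: 'aa' (length 2)
  Run at pos 6: 'a' (length 1)
  Run at pos 8: 'aa' (length 2)
Matches: ['aa', 'aa']
Count: 2

2


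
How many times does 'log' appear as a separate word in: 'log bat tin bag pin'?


Scanning each word for exact match 'log':
  Word 1: 'log' -> MATCH
  Word 2: 'bat' -> no
  Word 3: 'tin' -> no
  Word 4: 'bag' -> no
  Word 5: 'pin' -> no
Total matches: 1

1


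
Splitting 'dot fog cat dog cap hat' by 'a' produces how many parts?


Splitting by 'a' breaks the string at each occurrence of the separator.
Text: 'dot fog cat dog cap hat'
Parts after split:
  Part 1: 'dot fog c'
  Part 2: 't dog c'
  Part 3: 'p h'
  Part 4: 't'
Total parts: 4

4


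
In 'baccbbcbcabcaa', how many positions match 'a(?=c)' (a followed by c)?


Lookahead 'a(?=c)' matches 'a' only when followed by 'c'.
String: 'baccbbcbcabcaa'
Checking each position where char is 'a':
  pos 1: 'a' -> MATCH (next='c')
  pos 9: 'a' -> no (next='b')
  pos 12: 'a' -> no (next='a')
Matching positions: [1]
Count: 1

1


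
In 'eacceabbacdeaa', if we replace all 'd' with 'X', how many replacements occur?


re.sub('d', 'X', text) replaces every occurrence of 'd' with 'X'.
Text: 'eacceabbacdeaa'
Scanning for 'd':
  pos 10: 'd' -> replacement #1
Total replacements: 1

1


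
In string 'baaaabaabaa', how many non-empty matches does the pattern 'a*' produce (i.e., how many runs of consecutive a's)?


Pattern 'a*' matches zero or more a's. We want non-empty runs of consecutive a's.
String: 'baaaabaabaa'
Walking through the string to find runs of a's:
  Run 1: positions 1-4 -> 'aaaa'
  Run 2: positions 6-7 -> 'aa'
  Run 3: positions 9-10 -> 'aa'
Non-empty runs found: ['aaaa', 'aa', 'aa']
Count: 3

3


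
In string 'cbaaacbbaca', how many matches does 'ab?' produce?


Pattern 'ab?' matches 'a' optionally followed by 'b'.
String: 'cbaaacbbaca'
Scanning left to right for 'a' then checking next char:
  Match 1: 'a' (a not followed by b)
  Match 2: 'a' (a not followed by b)
  Match 3: 'a' (a not followed by b)
  Match 4: 'a' (a not followed by b)
  Match 5: 'a' (a not followed by b)
Total matches: 5

5


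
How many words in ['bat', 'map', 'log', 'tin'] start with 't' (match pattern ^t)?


Pattern ^t anchors to start of word. Check which words begin with 't':
  'bat' -> no
  'map' -> no
  'log' -> no
  'tin' -> MATCH (starts with 't')
Matching words: ['tin']
Count: 1

1


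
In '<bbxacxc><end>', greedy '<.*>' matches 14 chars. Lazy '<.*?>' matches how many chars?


Greedy '<.*>' tries to match as MUCH as possible.
Lazy '<.*?>' tries to match as LITTLE as possible.

String: '<bbxacxc><end>'
Greedy '<.*>' starts at first '<' and extends to the LAST '>': '<bbxacxc><end>' (14 chars)
Lazy '<.*?>' starts at first '<' and stops at the FIRST '>': '<bbxacxc>' (9 chars)

9


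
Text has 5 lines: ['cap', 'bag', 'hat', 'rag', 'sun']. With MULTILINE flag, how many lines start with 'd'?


With MULTILINE flag, ^ matches the start of each line.
Lines: ['cap', 'bag', 'hat', 'rag', 'sun']
Checking which lines start with 'd':
  Line 1: 'cap' -> no
  Line 2: 'bag' -> no
  Line 3: 'hat' -> no
  Line 4: 'rag' -> no
  Line 5: 'sun' -> no
Matching lines: []
Count: 0

0


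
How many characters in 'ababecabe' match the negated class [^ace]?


Negated class [^ace] matches any char NOT in {a, c, e}
Scanning 'ababecabe':
  pos 0: 'a' -> no (excluded)
  pos 1: 'b' -> MATCH
  pos 2: 'a' -> no (excluded)
  pos 3: 'b' -> MATCH
  pos 4: 'e' -> no (excluded)
  pos 5: 'c' -> no (excluded)
  pos 6: 'a' -> no (excluded)
  pos 7: 'b' -> MATCH
  pos 8: 'e' -> no (excluded)
Total matches: 3

3


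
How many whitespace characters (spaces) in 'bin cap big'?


\s matches whitespace characters (spaces, tabs, etc.).
Text: 'bin cap big'
This text has 3 words separated by spaces.
Number of spaces = number of words - 1 = 3 - 1 = 2

2


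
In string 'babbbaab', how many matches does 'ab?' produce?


Pattern 'ab?' matches 'a' optionally followed by 'b'.
String: 'babbbaab'
Scanning left to right for 'a' then checking next char:
  Match 1: 'ab' (a followed by b)
  Match 2: 'a' (a not followed by b)
  Match 3: 'ab' (a followed by b)
Total matches: 3

3


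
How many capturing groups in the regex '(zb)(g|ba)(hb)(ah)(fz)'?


To count capturing groups, count each '(' that starts a group.
Pattern: '(zb)(g|ba)(hb)(ah)(fz)'
Walking through the pattern:
  Position 0: '(' -> group #1
  Position 4: '(' -> group #2
  Position 10: '(' -> group #3
  Position 14: '(' -> group #4
  Position 18: '(' -> group #5
Total capturing groups: 5

5


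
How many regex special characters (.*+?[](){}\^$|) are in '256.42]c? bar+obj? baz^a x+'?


Regex special characters are: . * + ? [ ] ( ) { } \ ^ $ |
Scanning '256.42]c? bar+obj? baz^a x+':
  pos 3: '.' -> SPECIAL
  pos 6: ']' -> SPECIAL
  pos 8: '?' -> SPECIAL
  pos 13: '+' -> SPECIAL
  pos 17: '?' -> SPECIAL
  pos 22: '^' -> SPECIAL
  pos 26: '+' -> SPECIAL
Special chars found: ['.', ']', '?', '+', '?', '^', '+']
Total: 7

7


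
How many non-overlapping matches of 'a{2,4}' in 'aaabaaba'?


Pattern 'a{2,4}' matches between 2 and 4 consecutive a's (greedy).
String: 'aaabaaba'
Finding runs of a's and applying greedy matching:
  Run at pos 0: 'aaa' (length 3)
  Run at pos 4: 'aa' (length 2)
  Run at pos 7: 'a' (length 1)
Matches: ['aaa', 'aa']
Count: 2

2


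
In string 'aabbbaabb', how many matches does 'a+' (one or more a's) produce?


Pattern 'a+' matches one or more consecutive a's.
String: 'aabbbaabb'
Scanning for runs of a:
  Match 1: 'aa' (length 2)
  Match 2: 'aa' (length 2)
Total matches: 2

2


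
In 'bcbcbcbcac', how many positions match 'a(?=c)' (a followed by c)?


Lookahead 'a(?=c)' matches 'a' only when followed by 'c'.
String: 'bcbcbcbcac'
Checking each position where char is 'a':
  pos 8: 'a' -> MATCH (next='c')
Matching positions: [8]
Count: 1

1


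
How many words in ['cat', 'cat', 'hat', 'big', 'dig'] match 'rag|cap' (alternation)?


Alternation 'rag|cap' matches either 'rag' or 'cap'.
Checking each word:
  'cat' -> no
  'cat' -> no
  'hat' -> no
  'big' -> no
  'dig' -> no
Matches: []
Count: 0

0


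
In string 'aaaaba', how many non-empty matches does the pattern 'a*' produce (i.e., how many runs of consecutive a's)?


Pattern 'a*' matches zero or more a's. We want non-empty runs of consecutive a's.
String: 'aaaaba'
Walking through the string to find runs of a's:
  Run 1: positions 0-3 -> 'aaaa'
  Run 2: positions 5-5 -> 'a'
Non-empty runs found: ['aaaa', 'a']
Count: 2

2


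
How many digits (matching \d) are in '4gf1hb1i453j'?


\d matches any digit 0-9.
Scanning '4gf1hb1i453j':
  pos 0: '4' -> DIGIT
  pos 3: '1' -> DIGIT
  pos 6: '1' -> DIGIT
  pos 8: '4' -> DIGIT
  pos 9: '5' -> DIGIT
  pos 10: '3' -> DIGIT
Digits found: ['4', '1', '1', '4', '5', '3']
Total: 6

6


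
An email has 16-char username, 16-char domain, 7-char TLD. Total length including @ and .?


An email address has format: username@domain.tld
Username length: 16
'@' character: 1
Domain length: 16
'.' character: 1
TLD length: 7
Total = 16 + 1 + 16 + 1 + 7 = 41

41


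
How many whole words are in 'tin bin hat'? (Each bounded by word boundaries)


Word boundaries (\b) mark the start/end of each word.
Text: 'tin bin hat'
Splitting by whitespace:
  Word 1: 'tin'
  Word 2: 'bin'
  Word 3: 'hat'
Total whole words: 3

3


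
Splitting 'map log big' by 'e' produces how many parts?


Splitting by 'e' breaks the string at each occurrence of the separator.
Text: 'map log big'
Parts after split:
  Part 1: 'map log big'
Total parts: 1

1


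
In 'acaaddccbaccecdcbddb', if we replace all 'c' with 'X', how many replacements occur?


re.sub('c', 'X', text) replaces every occurrence of 'c' with 'X'.
Text: 'acaaddccbaccecdcbddb'
Scanning for 'c':
  pos 1: 'c' -> replacement #1
  pos 6: 'c' -> replacement #2
  pos 7: 'c' -> replacement #3
  pos 10: 'c' -> replacement #4
  pos 11: 'c' -> replacement #5
  pos 13: 'c' -> replacement #6
  pos 15: 'c' -> replacement #7
Total replacements: 7

7


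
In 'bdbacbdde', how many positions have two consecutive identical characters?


Looking for consecutive identical characters in 'bdbacbdde':
  pos 0-1: 'b' vs 'd' -> different
  pos 1-2: 'd' vs 'b' -> different
  pos 2-3: 'b' vs 'a' -> different
  pos 3-4: 'a' vs 'c' -> different
  pos 4-5: 'c' vs 'b' -> different
  pos 5-6: 'b' vs 'd' -> different
  pos 6-7: 'd' vs 'd' -> MATCH ('dd')
  pos 7-8: 'd' vs 'e' -> different
Consecutive identical pairs: ['dd']
Count: 1

1


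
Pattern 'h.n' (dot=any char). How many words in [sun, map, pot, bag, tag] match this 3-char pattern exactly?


Pattern 'h.n' means: starts with 'h', any single char, ends with 'n'.
Checking each word (must be exactly 3 chars):
  'sun' (len=3): no
  'map' (len=3): no
  'pot' (len=3): no
  'bag' (len=3): no
  'tag' (len=3): no
Matching words: []
Total: 0

0


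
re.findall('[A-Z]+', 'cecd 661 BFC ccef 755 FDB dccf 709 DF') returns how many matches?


Pattern '[A-Z]+' finds one or more uppercase letters.
Text: 'cecd 661 BFC ccef 755 FDB dccf 709 DF'
Scanning for matches:
  Match 1: 'BFC'
  Match 2: 'FDB'
  Match 3: 'DF'
Total matches: 3

3


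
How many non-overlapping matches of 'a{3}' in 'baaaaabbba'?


Pattern 'a{3}' matches exactly 3 consecutive a's (greedy, non-overlapping).
String: 'baaaaabbba'
Scanning for runs of a's:
  Run at pos 1: 'aaaaa' (length 5) -> 1 match(es)
  Run at pos 9: 'a' (length 1) -> 0 match(es)
Matches found: ['aaa']
Total: 1

1


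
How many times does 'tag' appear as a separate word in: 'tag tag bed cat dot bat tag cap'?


Scanning each word for exact match 'tag':
  Word 1: 'tag' -> MATCH
  Word 2: 'tag' -> MATCH
  Word 3: 'bed' -> no
  Word 4: 'cat' -> no
  Word 5: 'dot' -> no
  Word 6: 'bat' -> no
  Word 7: 'tag' -> MATCH
  Word 8: 'cap' -> no
Total matches: 3

3


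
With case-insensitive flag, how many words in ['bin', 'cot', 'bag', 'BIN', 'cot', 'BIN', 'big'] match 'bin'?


Case-insensitive matching: compare each word's lowercase form to 'bin'.
  'bin' -> lower='bin' -> MATCH
  'cot' -> lower='cot' -> no
  'bag' -> lower='bag' -> no
  'BIN' -> lower='bin' -> MATCH
  'cot' -> lower='cot' -> no
  'BIN' -> lower='bin' -> MATCH
  'big' -> lower='big' -> no
Matches: ['bin', 'BIN', 'BIN']
Count: 3

3


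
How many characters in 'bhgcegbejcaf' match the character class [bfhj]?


Character class [bfhj] matches any of: {b, f, h, j}
Scanning string 'bhgcegbejcaf' character by character:
  pos 0: 'b' -> MATCH
  pos 1: 'h' -> MATCH
  pos 2: 'g' -> no
  pos 3: 'c' -> no
  pos 4: 'e' -> no
  pos 5: 'g' -> no
  pos 6: 'b' -> MATCH
  pos 7: 'e' -> no
  pos 8: 'j' -> MATCH
  pos 9: 'c' -> no
  pos 10: 'a' -> no
  pos 11: 'f' -> MATCH
Total matches: 5

5


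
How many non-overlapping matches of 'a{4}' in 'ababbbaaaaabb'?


Pattern 'a{4}' matches exactly 4 consecutive a's (greedy, non-overlapping).
String: 'ababbbaaaaabb'
Scanning for runs of a's:
  Run at pos 0: 'a' (length 1) -> 0 match(es)
  Run at pos 2: 'a' (length 1) -> 0 match(es)
  Run at pos 6: 'aaaaa' (length 5) -> 1 match(es)
Matches found: ['aaaa']
Total: 1

1


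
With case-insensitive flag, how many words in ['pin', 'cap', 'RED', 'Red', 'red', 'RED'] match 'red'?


Case-insensitive matching: compare each word's lowercase form to 'red'.
  'pin' -> lower='pin' -> no
  'cap' -> lower='cap' -> no
  'RED' -> lower='red' -> MATCH
  'Red' -> lower='red' -> MATCH
  'red' -> lower='red' -> MATCH
  'RED' -> lower='red' -> MATCH
Matches: ['RED', 'Red', 'red', 'RED']
Count: 4

4


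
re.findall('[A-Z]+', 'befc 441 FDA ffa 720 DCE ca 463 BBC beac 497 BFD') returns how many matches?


Pattern '[A-Z]+' finds one or more uppercase letters.
Text: 'befc 441 FDA ffa 720 DCE ca 463 BBC beac 497 BFD'
Scanning for matches:
  Match 1: 'FDA'
  Match 2: 'DCE'
  Match 3: 'BBC'
  Match 4: 'BFD'
Total matches: 4

4


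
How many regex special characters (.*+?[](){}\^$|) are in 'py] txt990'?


Regex special characters are: . * + ? [ ] ( ) { } \ ^ $ |
Scanning 'py] txt990':
  pos 2: ']' -> SPECIAL
Special chars found: [']']
Total: 1

1


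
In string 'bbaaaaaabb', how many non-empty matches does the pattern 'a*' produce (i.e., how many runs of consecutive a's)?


Pattern 'a*' matches zero or more a's. We want non-empty runs of consecutive a's.
String: 'bbaaaaaabb'
Walking through the string to find runs of a's:
  Run 1: positions 2-7 -> 'aaaaaa'
Non-empty runs found: ['aaaaaa']
Count: 1

1


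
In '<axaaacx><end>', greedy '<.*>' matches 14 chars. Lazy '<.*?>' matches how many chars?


Greedy '<.*>' tries to match as MUCH as possible.
Lazy '<.*?>' tries to match as LITTLE as possible.

String: '<axaaacx><end>'
Greedy '<.*>' starts at first '<' and extends to the LAST '>': '<axaaacx><end>' (14 chars)
Lazy '<.*?>' starts at first '<' and stops at the FIRST '>': '<axaaacx>' (9 chars)

9


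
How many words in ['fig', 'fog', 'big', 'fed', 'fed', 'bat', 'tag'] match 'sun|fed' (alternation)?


Alternation 'sun|fed' matches either 'sun' or 'fed'.
Checking each word:
  'fig' -> no
  'fog' -> no
  'big' -> no
  'fed' -> MATCH
  'fed' -> MATCH
  'bat' -> no
  'tag' -> no
Matches: ['fed', 'fed']
Count: 2

2


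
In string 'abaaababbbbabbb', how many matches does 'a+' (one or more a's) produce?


Pattern 'a+' matches one or more consecutive a's.
String: 'abaaababbbbabbb'
Scanning for runs of a:
  Match 1: 'a' (length 1)
  Match 2: 'aaa' (length 3)
  Match 3: 'a' (length 1)
  Match 4: 'a' (length 1)
Total matches: 4

4


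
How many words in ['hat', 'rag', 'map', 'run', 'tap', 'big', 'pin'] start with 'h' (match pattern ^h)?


Pattern ^h anchors to start of word. Check which words begin with 'h':
  'hat' -> MATCH (starts with 'h')
  'rag' -> no
  'map' -> no
  'run' -> no
  'tap' -> no
  'big' -> no
  'pin' -> no
Matching words: ['hat']
Count: 1

1


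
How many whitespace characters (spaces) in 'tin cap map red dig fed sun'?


\s matches whitespace characters (spaces, tabs, etc.).
Text: 'tin cap map red dig fed sun'
This text has 7 words separated by spaces.
Number of spaces = number of words - 1 = 7 - 1 = 6

6


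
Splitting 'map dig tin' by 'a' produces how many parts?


Splitting by 'a' breaks the string at each occurrence of the separator.
Text: 'map dig tin'
Parts after split:
  Part 1: 'm'
  Part 2: 'p dig tin'
Total parts: 2

2


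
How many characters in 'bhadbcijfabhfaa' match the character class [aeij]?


Character class [aeij] matches any of: {a, e, i, j}
Scanning string 'bhadbcijfabhfaa' character by character:
  pos 0: 'b' -> no
  pos 1: 'h' -> no
  pos 2: 'a' -> MATCH
  pos 3: 'd' -> no
  pos 4: 'b' -> no
  pos 5: 'c' -> no
  pos 6: 'i' -> MATCH
  pos 7: 'j' -> MATCH
  pos 8: 'f' -> no
  pos 9: 'a' -> MATCH
  pos 10: 'b' -> no
  pos 11: 'h' -> no
  pos 12: 'f' -> no
  pos 13: 'a' -> MATCH
  pos 14: 'a' -> MATCH
Total matches: 6

6


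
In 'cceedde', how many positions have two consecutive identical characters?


Looking for consecutive identical characters in 'cceedde':
  pos 0-1: 'c' vs 'c' -> MATCH ('cc')
  pos 1-2: 'c' vs 'e' -> different
  pos 2-3: 'e' vs 'e' -> MATCH ('ee')
  pos 3-4: 'e' vs 'd' -> different
  pos 4-5: 'd' vs 'd' -> MATCH ('dd')
  pos 5-6: 'd' vs 'e' -> different
Consecutive identical pairs: ['cc', 'ee', 'dd']
Count: 3

3


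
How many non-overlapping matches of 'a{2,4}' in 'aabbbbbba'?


Pattern 'a{2,4}' matches between 2 and 4 consecutive a's (greedy).
String: 'aabbbbbba'
Finding runs of a's and applying greedy matching:
  Run at pos 0: 'aa' (length 2)
  Run at pos 8: 'a' (length 1)
Matches: ['aa']
Count: 1

1


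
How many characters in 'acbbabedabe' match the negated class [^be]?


Negated class [^be] matches any char NOT in {b, e}
Scanning 'acbbabedabe':
  pos 0: 'a' -> MATCH
  pos 1: 'c' -> MATCH
  pos 2: 'b' -> no (excluded)
  pos 3: 'b' -> no (excluded)
  pos 4: 'a' -> MATCH
  pos 5: 'b' -> no (excluded)
  pos 6: 'e' -> no (excluded)
  pos 7: 'd' -> MATCH
  pos 8: 'a' -> MATCH
  pos 9: 'b' -> no (excluded)
  pos 10: 'e' -> no (excluded)
Total matches: 5

5


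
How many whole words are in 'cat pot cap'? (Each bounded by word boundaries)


Word boundaries (\b) mark the start/end of each word.
Text: 'cat pot cap'
Splitting by whitespace:
  Word 1: 'cat'
  Word 2: 'pot'
  Word 3: 'cap'
Total whole words: 3

3


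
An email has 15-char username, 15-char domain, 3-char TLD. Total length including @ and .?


An email address has format: username@domain.tld
Username length: 15
'@' character: 1
Domain length: 15
'.' character: 1
TLD length: 3
Total = 15 + 1 + 15 + 1 + 3 = 35

35
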